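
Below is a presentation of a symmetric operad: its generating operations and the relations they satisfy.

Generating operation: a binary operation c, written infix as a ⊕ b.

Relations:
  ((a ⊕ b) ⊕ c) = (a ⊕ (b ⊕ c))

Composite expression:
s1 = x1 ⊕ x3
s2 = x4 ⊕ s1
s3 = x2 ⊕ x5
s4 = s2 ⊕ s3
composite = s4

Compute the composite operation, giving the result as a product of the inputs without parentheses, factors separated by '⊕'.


x4 ⊕ x1 ⊕ x3 ⊕ x2 ⊕ x5

Every regrouping of c is equal, so read the x-inputs in written order.
(x1 ⊕ x3) collapses to x1 ⊕ x3
(x4 ⊕ (x1 ⊕ x3)) collapses to x4 ⊕ x1 ⊕ x3
(x2 ⊕ x5) collapses to x2 ⊕ x5
((x4 ⊕ (x1 ⊕ x3)) ⊕ (x2 ⊕ x5)) collapses to x4 ⊕ x1 ⊕ x3 ⊕ x2 ⊕ x5


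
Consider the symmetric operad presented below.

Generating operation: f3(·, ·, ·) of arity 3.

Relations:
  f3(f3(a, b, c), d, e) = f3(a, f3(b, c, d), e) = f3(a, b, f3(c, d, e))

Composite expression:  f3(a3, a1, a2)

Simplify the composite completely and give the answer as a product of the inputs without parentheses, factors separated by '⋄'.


a3 ⋄ a1 ⋄ a2

Associativity of f3 dissolves the nesting; only the a-input order survives.
f3(a3, a1, a2) spells out as a3 ⋄ a1 ⋄ a2


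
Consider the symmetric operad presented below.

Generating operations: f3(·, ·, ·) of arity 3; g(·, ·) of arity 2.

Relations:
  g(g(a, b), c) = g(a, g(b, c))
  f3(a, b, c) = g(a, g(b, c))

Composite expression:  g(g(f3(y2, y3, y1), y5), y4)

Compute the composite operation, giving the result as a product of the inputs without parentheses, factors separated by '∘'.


y2 ∘ y3 ∘ y1 ∘ y5 ∘ y4

Key point: g is associative — brackets drop, the y-order remains.
f3(y2, y3, y1) unparenthesizes to y2 ∘ y3 ∘ y1
g(f3(y2, y3, y1), y5) unparenthesizes to y2 ∘ y3 ∘ y1 ∘ y5
g(g(f3(y2, y3, y1), y5), y4) unparenthesizes to y2 ∘ y3 ∘ y1 ∘ y5 ∘ y4


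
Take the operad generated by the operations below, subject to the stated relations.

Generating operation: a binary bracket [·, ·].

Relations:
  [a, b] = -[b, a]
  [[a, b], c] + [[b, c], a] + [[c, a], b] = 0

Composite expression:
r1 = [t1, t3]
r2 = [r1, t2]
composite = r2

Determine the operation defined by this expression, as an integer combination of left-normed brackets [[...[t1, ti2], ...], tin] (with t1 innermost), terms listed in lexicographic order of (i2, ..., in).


Expand each bracket as ab - ba; the t1-initial words give the coefficients.
Composite bracket: [[t1, t3], t2]
The bracket unfolds into 4 signed words via [a, b] = ab - ba (2^2 = 4).
Keep just the words that open with t1:
  sign of t1t3t2 is +1, so it contributes +[[t1, t3], t2]

[[t1, t3], t2]


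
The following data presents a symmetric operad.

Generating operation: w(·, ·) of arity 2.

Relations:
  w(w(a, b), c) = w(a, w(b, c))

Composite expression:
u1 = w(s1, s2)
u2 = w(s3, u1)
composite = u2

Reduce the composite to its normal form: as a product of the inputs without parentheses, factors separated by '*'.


s3 * s1 * s2

Under associativity of w, the answer is the s's in reading order.
w(s1, s2) spells out as s1 * s2
w(s3, w(s1, s2)) spells out as s3 * s1 * s2


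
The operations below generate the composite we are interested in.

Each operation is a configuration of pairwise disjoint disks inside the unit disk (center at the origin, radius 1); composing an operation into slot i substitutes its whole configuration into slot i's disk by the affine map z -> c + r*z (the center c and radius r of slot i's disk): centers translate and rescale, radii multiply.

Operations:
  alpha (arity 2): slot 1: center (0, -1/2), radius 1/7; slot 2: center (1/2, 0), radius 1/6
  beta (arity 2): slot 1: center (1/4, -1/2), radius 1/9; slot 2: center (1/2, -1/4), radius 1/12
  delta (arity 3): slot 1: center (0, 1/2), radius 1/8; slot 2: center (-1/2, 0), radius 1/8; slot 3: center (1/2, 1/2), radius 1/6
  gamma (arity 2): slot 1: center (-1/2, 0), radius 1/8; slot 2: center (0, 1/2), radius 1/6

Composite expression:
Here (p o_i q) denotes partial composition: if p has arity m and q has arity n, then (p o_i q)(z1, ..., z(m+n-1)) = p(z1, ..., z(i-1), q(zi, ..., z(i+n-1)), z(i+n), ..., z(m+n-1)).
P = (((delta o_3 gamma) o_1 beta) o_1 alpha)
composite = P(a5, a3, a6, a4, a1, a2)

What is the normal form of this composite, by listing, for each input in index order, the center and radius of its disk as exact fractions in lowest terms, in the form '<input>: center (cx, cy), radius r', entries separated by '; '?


Follow each a-input down from delta: c' goes to c + r*c', radius to r*r'.
input a5: applying the 3 nested substitutions gives center (1/32, 31/72), radius 1/504
input a3: applying the 3 nested substitutions gives center (11/288, 7/16), radius 1/432
input a6: applying the 2 nested substitutions gives center (1/16, 15/32), radius 1/96
input a4: applying the 1 nested substitution gives center (-1/2, 0), radius 1/8
input a1: applying the 2 nested substitutions gives center (5/12, 1/2), radius 1/48
input a2: applying the 2 nested substitutions gives center (1/2, 7/12), radius 1/36

a1: center (5/12, 1/2), radius 1/48; a2: center (1/2, 7/12), radius 1/36; a3: center (11/288, 7/16), radius 1/432; a4: center (-1/2, 0), radius 1/8; a5: center (1/32, 31/72), radius 1/504; a6: center (1/16, 15/32), radius 1/96


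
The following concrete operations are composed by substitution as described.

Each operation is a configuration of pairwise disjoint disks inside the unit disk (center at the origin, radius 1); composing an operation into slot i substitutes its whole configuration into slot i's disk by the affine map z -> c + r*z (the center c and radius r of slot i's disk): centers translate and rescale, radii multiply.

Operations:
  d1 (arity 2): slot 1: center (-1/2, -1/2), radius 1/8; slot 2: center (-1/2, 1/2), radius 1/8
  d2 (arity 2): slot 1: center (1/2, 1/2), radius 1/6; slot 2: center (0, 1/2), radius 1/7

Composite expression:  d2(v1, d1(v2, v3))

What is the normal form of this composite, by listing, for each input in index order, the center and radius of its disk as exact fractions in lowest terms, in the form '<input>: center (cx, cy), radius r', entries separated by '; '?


v1: center (1/2, 1/2), radius 1/6; v2: center (-1/14, 3/7), radius 1/56; v3: center (-1/14, 4/7), radius 1/56


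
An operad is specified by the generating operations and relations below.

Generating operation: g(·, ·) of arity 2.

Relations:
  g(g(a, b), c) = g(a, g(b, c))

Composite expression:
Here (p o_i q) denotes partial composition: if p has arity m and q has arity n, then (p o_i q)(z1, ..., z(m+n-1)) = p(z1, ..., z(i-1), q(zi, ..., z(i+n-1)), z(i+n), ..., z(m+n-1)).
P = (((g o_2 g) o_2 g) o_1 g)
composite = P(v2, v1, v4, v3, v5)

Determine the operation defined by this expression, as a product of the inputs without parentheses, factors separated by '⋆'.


v2 ⋆ v1 ⋆ v4 ⋆ v3 ⋆ v5

Key point: g is associative — brackets drop, the v-order remains.
g(v2, v1) reduces to v2 ⋆ v1
g(v4, v3) reduces to v4 ⋆ v3
g(g(v4, v3), v5) reduces to v4 ⋆ v3 ⋆ v5
g(g(v2, v1), g(g(v4, v3), v5)) reduces to v2 ⋆ v1 ⋆ v4 ⋆ v3 ⋆ v5


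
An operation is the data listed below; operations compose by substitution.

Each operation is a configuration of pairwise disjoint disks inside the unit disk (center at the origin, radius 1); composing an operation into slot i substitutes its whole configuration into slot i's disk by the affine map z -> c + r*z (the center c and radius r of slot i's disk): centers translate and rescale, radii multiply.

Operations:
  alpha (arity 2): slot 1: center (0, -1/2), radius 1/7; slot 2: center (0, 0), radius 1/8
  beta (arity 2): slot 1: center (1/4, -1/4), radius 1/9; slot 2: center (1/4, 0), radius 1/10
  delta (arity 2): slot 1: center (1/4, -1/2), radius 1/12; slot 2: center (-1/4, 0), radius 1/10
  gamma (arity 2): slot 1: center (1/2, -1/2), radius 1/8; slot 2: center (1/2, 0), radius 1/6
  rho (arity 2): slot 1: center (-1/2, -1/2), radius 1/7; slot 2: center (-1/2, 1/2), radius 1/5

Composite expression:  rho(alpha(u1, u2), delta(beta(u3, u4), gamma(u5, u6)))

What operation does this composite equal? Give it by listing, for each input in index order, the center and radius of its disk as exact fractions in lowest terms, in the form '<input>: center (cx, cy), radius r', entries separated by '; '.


Affine substitution under rho: radii multiply and u-centers shift.
for u1, the 2-step affine chain lands on center (-1/2, -4/7), radius 1/49
for u2, the 2-step affine chain lands on center (-1/2, -1/2), radius 1/56
for u3, the 3-step affine chain lands on center (-107/240, 19/48), radius 1/540
for u4, the 3-step affine chain lands on center (-107/240, 2/5), radius 1/600
for u5, the 3-step affine chain lands on center (-27/50, 49/100), radius 1/400
for u6, the 3-step affine chain lands on center (-27/50, 1/2), radius 1/300

u1: center (-1/2, -4/7), radius 1/49; u2: center (-1/2, -1/2), radius 1/56; u3: center (-107/240, 19/48), radius 1/540; u4: center (-107/240, 2/5), radius 1/600; u5: center (-27/50, 49/100), radius 1/400; u6: center (-27/50, 1/2), radius 1/300


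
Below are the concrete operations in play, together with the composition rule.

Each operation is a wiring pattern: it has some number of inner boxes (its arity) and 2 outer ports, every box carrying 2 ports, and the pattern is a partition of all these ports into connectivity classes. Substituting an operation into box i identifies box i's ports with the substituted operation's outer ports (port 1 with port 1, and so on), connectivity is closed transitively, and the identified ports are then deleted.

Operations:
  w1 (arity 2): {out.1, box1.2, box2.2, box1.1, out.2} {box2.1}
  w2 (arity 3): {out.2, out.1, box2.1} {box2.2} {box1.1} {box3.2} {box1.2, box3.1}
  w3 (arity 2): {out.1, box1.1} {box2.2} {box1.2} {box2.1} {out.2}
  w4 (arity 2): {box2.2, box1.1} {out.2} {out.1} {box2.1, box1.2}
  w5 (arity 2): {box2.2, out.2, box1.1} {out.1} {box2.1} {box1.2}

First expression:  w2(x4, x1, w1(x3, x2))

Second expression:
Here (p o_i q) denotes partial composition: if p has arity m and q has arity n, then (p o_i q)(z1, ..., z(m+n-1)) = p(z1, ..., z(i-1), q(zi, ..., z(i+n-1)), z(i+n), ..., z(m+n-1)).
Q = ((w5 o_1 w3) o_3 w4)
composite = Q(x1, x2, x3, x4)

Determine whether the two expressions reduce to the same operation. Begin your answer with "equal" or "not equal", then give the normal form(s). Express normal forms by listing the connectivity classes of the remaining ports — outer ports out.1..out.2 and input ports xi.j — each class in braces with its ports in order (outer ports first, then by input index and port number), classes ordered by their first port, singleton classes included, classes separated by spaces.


In normal form, the first expression is {out.1, out.2, x1.1} {x1.2} {x2.1} {x2.2, x3.1, x3.2, x4.2} {x4.1}
In normal form, the second expression is {out.1} {out.2, x1.1} {x1.2} {x2.1} {x2.2} {x3.1, x4.2} {x3.2, x4.1}
They disagree, so not equal.

not equal; the first gives {out.1, out.2, x1.1} {x1.2} {x2.1} {x2.2, x3.1, x3.2, x4.2} {x4.1} and the second {out.1} {out.2, x1.1} {x1.2} {x2.1} {x2.2} {x3.1, x4.2} {x3.2, x4.1}


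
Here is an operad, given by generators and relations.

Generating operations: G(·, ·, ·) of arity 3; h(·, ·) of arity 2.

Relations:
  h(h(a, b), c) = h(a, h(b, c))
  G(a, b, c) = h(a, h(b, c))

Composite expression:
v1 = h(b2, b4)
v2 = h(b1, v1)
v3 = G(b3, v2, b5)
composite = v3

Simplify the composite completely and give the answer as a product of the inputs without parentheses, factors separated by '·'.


The G-tree's shape is irrelevant; the b-reading-order decides.
h(b2, b4) flattens to b2 · b4
h(b1, h(b2, b4)) flattens to b1 · b2 · b4
G(b3, h(b1, h(b2, b4)), b5) flattens to b3 · b1 · b2 · b4 · b5

b3 · b1 · b2 · b4 · b5


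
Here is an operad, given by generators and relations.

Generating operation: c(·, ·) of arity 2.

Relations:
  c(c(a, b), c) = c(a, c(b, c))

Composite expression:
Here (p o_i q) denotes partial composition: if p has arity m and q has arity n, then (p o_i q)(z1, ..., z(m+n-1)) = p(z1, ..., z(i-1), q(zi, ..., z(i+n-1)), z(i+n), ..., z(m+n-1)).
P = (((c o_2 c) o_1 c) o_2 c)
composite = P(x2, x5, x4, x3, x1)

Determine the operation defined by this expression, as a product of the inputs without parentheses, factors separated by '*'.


Associativity of c dissolves the nesting; only the x-input order survives.
c(x5, x4) collapses to x5 * x4
c(x2, c(x5, x4)) collapses to x2 * x5 * x4
c(x3, x1) collapses to x3 * x1
c(c(x2, c(x5, x4)), c(x3, x1)) collapses to x2 * x5 * x4 * x3 * x1

x2 * x5 * x4 * x3 * x1


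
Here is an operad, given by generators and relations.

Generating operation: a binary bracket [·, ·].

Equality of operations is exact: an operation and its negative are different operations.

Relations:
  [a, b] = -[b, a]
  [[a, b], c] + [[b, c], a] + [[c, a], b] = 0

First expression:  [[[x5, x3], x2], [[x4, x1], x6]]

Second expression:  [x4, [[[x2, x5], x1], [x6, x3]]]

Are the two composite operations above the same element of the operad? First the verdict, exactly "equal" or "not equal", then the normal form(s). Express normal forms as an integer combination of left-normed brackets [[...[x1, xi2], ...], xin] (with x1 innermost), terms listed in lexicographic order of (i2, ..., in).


not equal — first [[[[[x1, x4], x6], x2], x3], x5] - [[[[[x1, x4], x6], x2], x5], x3] - [[[[[x1, x4], x6], x3], x5], x2] + [[[[[x1, x4], x6], x5], x3], x2], second -[[[[[x1, x2], x5], x3], x6], x4] + [[[[[x1, x2], x5], x6], x3], x4] + [[[[[x1, x5], x2], x3], x6], x4] - [[[[[x1, x5], x2], x6], x3], x4]

In normal form, the first expression is [[[[[x1, x4], x6], x2], x3], x5] - [[[[[x1, x4], x6], x2], x5], x3] - [[[[[x1, x4], x6], x3], x5], x2] + [[[[[x1, x4], x6], x5], x3], x2]
In normal form, the second expression is -[[[[[x1, x2], x5], x3], x6], x4] + [[[[[x1, x2], x5], x6], x3], x4] + [[[[[x1, x5], x2], x3], x6], x4] - [[[[[x1, x5], x2], x6], x3], x4]
Distinct normal forms: not equal.


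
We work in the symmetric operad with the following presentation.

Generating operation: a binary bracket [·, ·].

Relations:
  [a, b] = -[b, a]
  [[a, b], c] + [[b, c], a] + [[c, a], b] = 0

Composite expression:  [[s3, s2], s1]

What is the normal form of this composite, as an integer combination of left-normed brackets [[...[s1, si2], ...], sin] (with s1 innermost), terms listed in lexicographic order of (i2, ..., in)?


[[s1, s2], s3] - [[s1, s3], s2]


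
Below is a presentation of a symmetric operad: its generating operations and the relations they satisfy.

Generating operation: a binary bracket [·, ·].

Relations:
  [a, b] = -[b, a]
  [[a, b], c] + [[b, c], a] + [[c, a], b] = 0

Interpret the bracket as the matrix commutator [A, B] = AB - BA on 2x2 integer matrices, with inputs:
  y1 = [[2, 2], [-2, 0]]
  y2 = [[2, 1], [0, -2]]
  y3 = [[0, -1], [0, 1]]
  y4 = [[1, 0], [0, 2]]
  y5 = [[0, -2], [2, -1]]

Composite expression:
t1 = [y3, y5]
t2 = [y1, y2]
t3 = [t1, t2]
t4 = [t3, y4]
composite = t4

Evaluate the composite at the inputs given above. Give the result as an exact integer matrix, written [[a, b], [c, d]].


[[0, 12], [24, 0]]

[y3, y5] = [[-2, 3], [2, 2]]
[y1, y2] = [[2, -6], [-8, -2]]
[[y3, y5], [y1, y2]] = [[-12, 12], [-24, 12]]
[[[y3, y5], [y1, y2]], y4] = [[0, 12], [24, 0]]


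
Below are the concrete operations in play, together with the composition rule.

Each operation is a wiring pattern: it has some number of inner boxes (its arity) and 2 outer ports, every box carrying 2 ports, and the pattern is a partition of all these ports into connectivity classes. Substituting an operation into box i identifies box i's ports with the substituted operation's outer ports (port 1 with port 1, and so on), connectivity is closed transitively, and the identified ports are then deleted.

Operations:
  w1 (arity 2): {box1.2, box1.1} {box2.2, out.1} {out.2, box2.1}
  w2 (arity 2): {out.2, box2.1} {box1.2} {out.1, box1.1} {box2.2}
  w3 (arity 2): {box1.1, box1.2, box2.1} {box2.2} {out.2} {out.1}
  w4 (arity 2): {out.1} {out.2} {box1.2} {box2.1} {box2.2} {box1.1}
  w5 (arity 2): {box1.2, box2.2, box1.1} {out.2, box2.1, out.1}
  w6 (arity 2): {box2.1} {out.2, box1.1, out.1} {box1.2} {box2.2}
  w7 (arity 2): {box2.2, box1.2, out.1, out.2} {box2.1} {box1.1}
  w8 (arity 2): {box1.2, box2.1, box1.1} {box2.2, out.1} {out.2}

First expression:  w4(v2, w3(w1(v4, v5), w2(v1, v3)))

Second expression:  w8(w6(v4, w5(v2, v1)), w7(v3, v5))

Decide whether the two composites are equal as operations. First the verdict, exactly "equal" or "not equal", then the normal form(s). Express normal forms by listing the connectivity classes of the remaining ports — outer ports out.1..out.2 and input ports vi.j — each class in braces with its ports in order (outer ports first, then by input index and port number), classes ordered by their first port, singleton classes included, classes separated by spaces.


In normal form, the first expression is {out.1} {out.2} {v1.1, v5.1, v5.2} {v1.2} {v2.1} {v2.2} {v3.1} {v3.2} {v4.1, v4.2}
In normal form, the second expression is {out.1, v3.2, v4.1, v5.2} {out.2} {v1.1} {v1.2, v2.1, v2.2} {v3.1} {v4.2} {v5.1}
The normal forms differ: not equal.

not equal; the first gives {out.1} {out.2} {v1.1, v5.1, v5.2} {v1.2} {v2.1} {v2.2} {v3.1} {v3.2} {v4.1, v4.2} and the second {out.1, v3.2, v4.1, v5.2} {out.2} {v1.1} {v1.2, v2.1, v2.2} {v3.1} {v4.2} {v5.1}


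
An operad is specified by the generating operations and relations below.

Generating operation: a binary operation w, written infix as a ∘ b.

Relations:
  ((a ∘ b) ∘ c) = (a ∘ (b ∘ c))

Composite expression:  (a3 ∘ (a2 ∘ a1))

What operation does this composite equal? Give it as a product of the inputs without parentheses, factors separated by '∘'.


a3 ∘ a2 ∘ a1


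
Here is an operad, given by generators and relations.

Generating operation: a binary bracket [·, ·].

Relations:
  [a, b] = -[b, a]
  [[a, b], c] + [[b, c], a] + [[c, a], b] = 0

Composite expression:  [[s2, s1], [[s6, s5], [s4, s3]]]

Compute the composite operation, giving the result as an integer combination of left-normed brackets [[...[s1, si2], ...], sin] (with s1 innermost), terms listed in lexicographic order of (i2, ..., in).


[[[[[s1, s2], s3], s4], s5], s6] - [[[[[s1, s2], s3], s4], s6], s5] - [[[[[s1, s2], s4], s3], s5], s6] + [[[[[s1, s2], s4], s3], s6], s5] - [[[[[s1, s2], s5], s6], s3], s4] + [[[[[s1, s2], s5], s6], s4], s3] + [[[[[s1, s2], s6], s5], s3], s4] - [[[[[s1, s2], s6], s5], s4], s3]

A multilinear Lie element is pinned by s1-initial words (s1 innermost).
Composite bracket: [[s2, s1], [[s6, s5], [s4, s3]]]
Each bracket splits as ab - ba, giving 32 signed words (2^5 = 32).
Keep just the words that open with s1:
  from s1s2s3s4s5s6, sign +1: term +[[[[[s1, s2], s3], s4], s5], s6]
  from s1s2s3s4s6s5, sign -1: term -[[[[[s1, s2], s3], s4], s6], s5]
  from s1s2s4s3s5s6, sign -1: term -[[[[[s1, s2], s4], s3], s5], s6]
  from s1s2s4s3s6s5, sign +1: term +[[[[[s1, s2], s4], s3], s6], s5]
  from s1s2s5s6s3s4, sign -1: term -[[[[[s1, s2], s5], s6], s3], s4]
  from s1s2s5s6s4s3, sign +1: term +[[[[[s1, s2], s5], s6], s4], s3]
  from s1s2s6s5s3s4, sign +1: term +[[[[[s1, s2], s6], s5], s3], s4]
  from s1s2s6s5s4s3, sign -1: term -[[[[[s1, s2], s6], s5], s4], s3]


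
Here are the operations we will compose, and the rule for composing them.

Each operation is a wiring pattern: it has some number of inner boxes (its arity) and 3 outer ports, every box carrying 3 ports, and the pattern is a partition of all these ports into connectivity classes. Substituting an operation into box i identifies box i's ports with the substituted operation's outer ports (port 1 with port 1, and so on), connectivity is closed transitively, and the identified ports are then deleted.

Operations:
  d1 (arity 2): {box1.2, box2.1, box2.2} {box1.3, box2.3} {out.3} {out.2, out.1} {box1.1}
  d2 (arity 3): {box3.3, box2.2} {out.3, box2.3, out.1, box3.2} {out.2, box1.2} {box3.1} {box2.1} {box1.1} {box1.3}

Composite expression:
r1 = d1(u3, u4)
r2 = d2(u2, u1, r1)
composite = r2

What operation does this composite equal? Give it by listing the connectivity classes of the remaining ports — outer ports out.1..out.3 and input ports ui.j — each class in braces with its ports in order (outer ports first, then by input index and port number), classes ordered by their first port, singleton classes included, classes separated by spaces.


Two ports join when wires chain via d2-identified ports.
composing d1 on (u3, u4), with out.j its own outer ports: {out.1, out.2} {out.3} {u3.1} {u3.2, u4.1, u4.2} {u3.3, u4.3}
composing d2 on (u2, u1, u3, u4), with out.j its own outer ports: {out.1, out.3, u1.3} {out.2, u2.2} {u1.1} {u1.2} {u2.1} {u2.3} {u3.1} {u3.2, u4.1, u4.2} {u3.3, u4.3}

{out.1, out.3, u1.3} {out.2, u2.2} {u1.1} {u1.2} {u2.1} {u2.3} {u3.1} {u3.2, u4.1, u4.2} {u3.3, u4.3}


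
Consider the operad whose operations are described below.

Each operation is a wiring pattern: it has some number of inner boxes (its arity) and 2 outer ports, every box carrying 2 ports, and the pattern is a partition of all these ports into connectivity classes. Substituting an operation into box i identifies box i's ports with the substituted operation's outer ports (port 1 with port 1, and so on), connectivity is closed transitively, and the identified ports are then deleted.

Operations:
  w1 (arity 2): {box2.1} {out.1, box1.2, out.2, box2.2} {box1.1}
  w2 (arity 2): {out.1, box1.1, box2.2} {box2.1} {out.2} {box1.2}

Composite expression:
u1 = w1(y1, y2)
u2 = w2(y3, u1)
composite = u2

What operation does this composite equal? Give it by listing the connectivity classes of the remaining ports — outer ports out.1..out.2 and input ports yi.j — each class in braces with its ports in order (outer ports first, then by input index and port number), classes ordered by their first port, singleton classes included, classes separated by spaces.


{out.1, y1.2, y2.2, y3.1} {out.2} {y1.1} {y2.1} {y3.2}

Two ports join when wires chain via w2-identified ports.
stage w1: inputs (y1, y2), connectivity {out.1, out.2, y1.2, y2.2} {y1.1} {y2.1}, out.j its boundary
stage w2: inputs (y3, y1, y2), connectivity {out.1, y1.2, y2.2, y3.1} {out.2} {y1.1} {y2.1} {y3.2}, out.j its boundary


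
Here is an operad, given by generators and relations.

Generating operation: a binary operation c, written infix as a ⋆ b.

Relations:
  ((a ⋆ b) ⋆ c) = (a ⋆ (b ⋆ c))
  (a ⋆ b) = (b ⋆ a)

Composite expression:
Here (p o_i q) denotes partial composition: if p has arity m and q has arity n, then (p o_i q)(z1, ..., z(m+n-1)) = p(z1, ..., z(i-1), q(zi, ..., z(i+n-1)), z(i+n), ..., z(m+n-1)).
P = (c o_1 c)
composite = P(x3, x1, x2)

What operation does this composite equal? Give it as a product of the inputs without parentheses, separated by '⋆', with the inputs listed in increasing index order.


Both nesting and order wash out for c; what remains is which x's occur.
(x3 ⋆ x1) unparenthesizes to x3 ⋆ x1
((x3 ⋆ x1) ⋆ x2) unparenthesizes to x3 ⋆ x1 ⋆ x2
the factors in increasing index order: x1 ⋆ x2 ⋆ x3

x1 ⋆ x2 ⋆ x3


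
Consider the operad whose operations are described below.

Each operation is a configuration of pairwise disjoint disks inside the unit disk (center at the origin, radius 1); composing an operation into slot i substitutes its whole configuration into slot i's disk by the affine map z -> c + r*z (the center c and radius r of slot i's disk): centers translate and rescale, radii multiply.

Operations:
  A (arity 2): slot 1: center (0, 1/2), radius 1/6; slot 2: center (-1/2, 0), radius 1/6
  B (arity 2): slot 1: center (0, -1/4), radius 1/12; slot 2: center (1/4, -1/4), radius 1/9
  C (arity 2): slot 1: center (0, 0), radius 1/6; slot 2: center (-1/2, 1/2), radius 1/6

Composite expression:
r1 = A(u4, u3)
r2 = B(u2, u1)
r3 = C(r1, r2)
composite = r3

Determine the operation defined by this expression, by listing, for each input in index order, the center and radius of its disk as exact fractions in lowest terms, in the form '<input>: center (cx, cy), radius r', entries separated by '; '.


u1: center (-11/24, 11/24), radius 1/54; u2: center (-1/2, 11/24), radius 1/72; u3: center (-1/12, 0), radius 1/36; u4: center (0, 1/12), radius 1/36

Affine substitution under C: radii multiply and u-centers shift.
input u4: applying the 2 nested substitutions gives center (0, 1/12), radius 1/36
input u3: applying the 2 nested substitutions gives center (-1/12, 0), radius 1/36
input u2: applying the 2 nested substitutions gives center (-1/2, 11/24), radius 1/72
input u1: applying the 2 nested substitutions gives center (-11/24, 11/24), radius 1/54


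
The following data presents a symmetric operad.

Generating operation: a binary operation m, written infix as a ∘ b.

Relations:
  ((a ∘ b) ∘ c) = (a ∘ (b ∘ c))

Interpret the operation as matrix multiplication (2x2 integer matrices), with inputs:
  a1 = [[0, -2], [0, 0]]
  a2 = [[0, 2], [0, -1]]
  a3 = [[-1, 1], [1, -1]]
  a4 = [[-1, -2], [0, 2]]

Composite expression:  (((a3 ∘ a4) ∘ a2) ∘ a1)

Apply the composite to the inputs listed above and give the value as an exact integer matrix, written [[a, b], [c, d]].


(a3 ∘ a4) = [[1, 4], [-1, -4]]
((a3 ∘ a4) ∘ a2) = [[0, -2], [0, 2]]
(((a3 ∘ a4) ∘ a2) ∘ a1) = [[0, 0], [0, 0]]

[[0, 0], [0, 0]]


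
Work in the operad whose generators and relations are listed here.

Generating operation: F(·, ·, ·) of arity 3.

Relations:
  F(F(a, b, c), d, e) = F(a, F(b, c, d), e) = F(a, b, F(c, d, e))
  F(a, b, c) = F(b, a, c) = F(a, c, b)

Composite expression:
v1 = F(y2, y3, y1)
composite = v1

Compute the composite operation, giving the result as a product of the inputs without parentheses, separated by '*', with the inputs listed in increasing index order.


y1 * y2 * y3

Reordering under F is free, so list the y-inputs canonically.
F(y2, y3, y1) collapses to y2 * y3 * y1
putting the inputs in ascending order: y1 * y2 * y3


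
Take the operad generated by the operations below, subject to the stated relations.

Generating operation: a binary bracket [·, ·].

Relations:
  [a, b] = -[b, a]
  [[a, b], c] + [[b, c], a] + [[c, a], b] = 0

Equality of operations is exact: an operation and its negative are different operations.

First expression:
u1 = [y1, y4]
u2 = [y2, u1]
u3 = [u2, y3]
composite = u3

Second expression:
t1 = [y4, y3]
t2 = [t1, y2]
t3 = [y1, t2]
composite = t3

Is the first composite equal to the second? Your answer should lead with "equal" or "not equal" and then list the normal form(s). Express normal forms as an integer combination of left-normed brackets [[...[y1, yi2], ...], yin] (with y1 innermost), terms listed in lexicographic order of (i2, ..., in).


not equal — first -[[[y1, y4], y2], y3], second [[[y1, y2], y3], y4] - [[[y1, y2], y4], y3] - [[[y1, y3], y4], y2] + [[[y1, y4], y3], y2]

The first composite normalizes to -[[[y1, y4], y2], y3]
The second composite normalizes to [[[y1, y2], y3], y4] - [[[y1, y2], y4], y3] - [[[y1, y3], y4], y2] + [[[y1, y4], y3], y2]
The normal forms differ: not equal.


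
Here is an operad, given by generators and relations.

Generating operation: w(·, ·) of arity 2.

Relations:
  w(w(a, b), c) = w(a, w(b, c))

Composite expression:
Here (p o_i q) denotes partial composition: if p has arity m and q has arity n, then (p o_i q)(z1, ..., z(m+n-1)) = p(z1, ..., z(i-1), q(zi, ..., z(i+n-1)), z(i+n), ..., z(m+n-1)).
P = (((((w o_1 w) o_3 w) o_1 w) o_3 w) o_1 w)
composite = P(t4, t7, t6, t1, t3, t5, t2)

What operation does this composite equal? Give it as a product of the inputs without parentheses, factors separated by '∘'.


t4 ∘ t7 ∘ t6 ∘ t1 ∘ t3 ∘ t5 ∘ t2

Associativity of w dissolves the nesting; only the t-input order survives.
w(t4, t7) linearizes to t4 ∘ t7
w(w(t4, t7), t6) linearizes to t4 ∘ t7 ∘ t6
w(t1, t3) linearizes to t1 ∘ t3
w(w(w(t4, t7), t6), w(t1, t3)) linearizes to t4 ∘ t7 ∘ t6 ∘ t1 ∘ t3
w(t5, t2) linearizes to t5 ∘ t2
w(w(w(w(t4, t7), t6), w(t1, t3)), w(t5, t2)) linearizes to t4 ∘ t7 ∘ t6 ∘ t1 ∘ t3 ∘ t5 ∘ t2


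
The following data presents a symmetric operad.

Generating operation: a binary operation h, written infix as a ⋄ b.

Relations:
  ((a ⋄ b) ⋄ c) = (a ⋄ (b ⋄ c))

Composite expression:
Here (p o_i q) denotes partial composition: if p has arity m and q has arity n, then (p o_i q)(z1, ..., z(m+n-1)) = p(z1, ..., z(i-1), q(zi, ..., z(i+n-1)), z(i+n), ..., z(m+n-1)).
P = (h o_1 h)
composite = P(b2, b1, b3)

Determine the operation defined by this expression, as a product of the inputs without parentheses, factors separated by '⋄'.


b2 ⋄ b1 ⋄ b3

All parenthesizations of h agree; list the b-inputs left to right.
(b2 ⋄ b1) linearizes to b2 ⋄ b1
((b2 ⋄ b1) ⋄ b3) linearizes to b2 ⋄ b1 ⋄ b3


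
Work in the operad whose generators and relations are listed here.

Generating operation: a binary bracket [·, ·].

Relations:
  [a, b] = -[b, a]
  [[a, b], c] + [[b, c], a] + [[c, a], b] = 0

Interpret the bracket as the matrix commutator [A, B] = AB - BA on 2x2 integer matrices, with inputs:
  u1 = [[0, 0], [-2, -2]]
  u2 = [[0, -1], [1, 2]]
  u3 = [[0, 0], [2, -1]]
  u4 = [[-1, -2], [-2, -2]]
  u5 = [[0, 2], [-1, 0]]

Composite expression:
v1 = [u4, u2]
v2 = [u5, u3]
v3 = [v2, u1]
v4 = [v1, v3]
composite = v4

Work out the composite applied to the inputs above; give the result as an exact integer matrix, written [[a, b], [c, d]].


[[-82, 8], [136, 82]]

[u4, u2] = [[-4, -5], [3, 4]]
[u5, u3] = [[4, -2], [-1, -4]]
[[u5, u3], u1] = [[4, 4], [14, -4]]
[[u4, u2], [[u5, u3], u1]] = [[-82, 8], [136, 82]]


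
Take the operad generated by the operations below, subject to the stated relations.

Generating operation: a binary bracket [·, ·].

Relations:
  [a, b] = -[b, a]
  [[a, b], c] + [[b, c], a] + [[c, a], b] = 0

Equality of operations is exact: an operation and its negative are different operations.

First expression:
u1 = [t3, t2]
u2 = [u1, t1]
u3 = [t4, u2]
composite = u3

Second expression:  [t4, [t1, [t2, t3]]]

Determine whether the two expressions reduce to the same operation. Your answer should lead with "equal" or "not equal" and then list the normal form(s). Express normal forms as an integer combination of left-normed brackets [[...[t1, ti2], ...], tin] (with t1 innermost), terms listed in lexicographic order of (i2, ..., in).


In normal form, the first expression is -[[[t1, t2], t3], t4] + [[[t1, t3], t2], t4]
In normal form, the second expression is -[[[t1, t2], t3], t4] + [[[t1, t3], t2], t4]
Same normal form: equal.

equal: each reduces to -[[[t1, t2], t3], t4] + [[[t1, t3], t2], t4]


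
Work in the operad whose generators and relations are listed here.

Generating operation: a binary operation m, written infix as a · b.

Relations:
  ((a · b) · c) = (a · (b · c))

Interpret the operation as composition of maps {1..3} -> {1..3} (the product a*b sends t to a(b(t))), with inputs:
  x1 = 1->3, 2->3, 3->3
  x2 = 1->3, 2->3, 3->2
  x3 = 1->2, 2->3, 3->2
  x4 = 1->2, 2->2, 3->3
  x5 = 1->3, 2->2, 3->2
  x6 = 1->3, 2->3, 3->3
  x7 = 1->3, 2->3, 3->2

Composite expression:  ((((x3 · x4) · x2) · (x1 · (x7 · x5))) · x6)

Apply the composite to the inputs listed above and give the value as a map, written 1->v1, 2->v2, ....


1->3, 2->3, 3->3

(x3 · x4) = 1->3, 2->3, 3->2
((x3 · x4) · x2) = 1->2, 2->2, 3->3
(x7 · x5) = 1->2, 2->3, 3->3
(x1 · (x7 · x5)) = 1->3, 2->3, 3->3
(((x3 · x4) · x2) · (x1 · (x7 · x5))) = 1->3, 2->3, 3->3
((((x3 · x4) · x2) · (x1 · (x7 · x5))) · x6) = 1->3, 2->3, 3->3


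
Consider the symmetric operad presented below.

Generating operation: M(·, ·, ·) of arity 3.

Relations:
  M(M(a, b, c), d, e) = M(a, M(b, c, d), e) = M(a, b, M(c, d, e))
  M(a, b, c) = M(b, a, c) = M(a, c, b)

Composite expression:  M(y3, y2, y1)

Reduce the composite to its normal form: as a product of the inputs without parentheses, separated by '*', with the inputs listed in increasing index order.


y1 * y2 * y3

With M associative and commutative, the y-input set is all that matters.
M(y3, y2, y1) reduces to y3 * y2 * y1
putting the inputs in ascending order: y1 * y2 * y3


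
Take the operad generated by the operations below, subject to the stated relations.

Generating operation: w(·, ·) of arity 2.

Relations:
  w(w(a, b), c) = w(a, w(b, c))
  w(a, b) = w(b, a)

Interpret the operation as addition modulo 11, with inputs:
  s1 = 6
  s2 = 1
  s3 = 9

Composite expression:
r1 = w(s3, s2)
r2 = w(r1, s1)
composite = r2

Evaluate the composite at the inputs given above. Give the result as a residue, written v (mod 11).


w(s3, s2) = 10
w(w(s3, s2), s1) = 5

5 (mod 11)


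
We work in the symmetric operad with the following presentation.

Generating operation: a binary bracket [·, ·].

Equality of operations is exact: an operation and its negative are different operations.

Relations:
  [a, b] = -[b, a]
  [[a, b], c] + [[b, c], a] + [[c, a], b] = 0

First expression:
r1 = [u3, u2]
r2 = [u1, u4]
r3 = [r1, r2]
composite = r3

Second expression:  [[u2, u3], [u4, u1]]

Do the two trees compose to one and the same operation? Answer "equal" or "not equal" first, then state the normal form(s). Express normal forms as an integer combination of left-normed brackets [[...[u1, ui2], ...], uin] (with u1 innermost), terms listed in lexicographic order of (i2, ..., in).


equal; the common form is [[[u1, u4], u2], u3] - [[[u1, u4], u3], u2]

In normal form, the first expression is [[[u1, u4], u2], u3] - [[[u1, u4], u3], u2]
In normal form, the second expression is [[[u1, u4], u2], u3] - [[[u1, u4], u3], u2]
Both agree, so they are equal.


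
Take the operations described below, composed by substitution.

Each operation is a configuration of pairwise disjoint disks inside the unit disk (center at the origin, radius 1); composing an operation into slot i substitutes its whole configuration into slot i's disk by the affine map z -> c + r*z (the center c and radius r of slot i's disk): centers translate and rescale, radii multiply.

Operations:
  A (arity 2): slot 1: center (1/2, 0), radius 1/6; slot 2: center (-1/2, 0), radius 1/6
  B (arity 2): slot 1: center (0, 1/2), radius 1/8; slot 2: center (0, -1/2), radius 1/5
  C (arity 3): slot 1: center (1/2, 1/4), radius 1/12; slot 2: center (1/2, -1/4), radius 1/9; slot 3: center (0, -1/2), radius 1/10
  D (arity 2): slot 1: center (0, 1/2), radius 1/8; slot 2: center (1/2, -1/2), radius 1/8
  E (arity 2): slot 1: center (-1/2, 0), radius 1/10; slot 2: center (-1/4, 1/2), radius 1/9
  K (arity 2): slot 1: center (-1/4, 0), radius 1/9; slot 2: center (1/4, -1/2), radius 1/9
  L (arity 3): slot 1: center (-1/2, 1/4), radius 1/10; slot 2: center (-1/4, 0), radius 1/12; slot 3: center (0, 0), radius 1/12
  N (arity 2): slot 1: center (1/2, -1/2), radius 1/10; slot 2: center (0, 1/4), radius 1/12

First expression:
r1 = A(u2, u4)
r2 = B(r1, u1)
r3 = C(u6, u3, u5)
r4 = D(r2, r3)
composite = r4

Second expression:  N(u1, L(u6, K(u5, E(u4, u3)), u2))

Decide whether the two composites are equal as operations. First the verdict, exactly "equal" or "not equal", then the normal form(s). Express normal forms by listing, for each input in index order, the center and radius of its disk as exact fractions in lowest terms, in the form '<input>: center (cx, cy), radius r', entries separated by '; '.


not equal; first: u1: center (0, 7/16), radius 1/40; u2: center (1/128, 9/16), radius 1/384; u3: center (9/16, -17/32), radius 1/72; u4: center (-1/128, 9/16), radius 1/384; u5: center (1/2, -9/16), radius 1/80; u6: center (9/16, -15/32), radius 1/96; second: u1: center (1/2, -1/2), radius 1/10; u2: center (0, 1/4), radius 1/144; u3: center (-25/1296, 20/81), radius 1/11664; u4: center (-101/5184, 71/288), radius 1/12960; u5: center (-13/576, 1/4), radius 1/1296; u6: center (-1/24, 13/48), radius 1/120

The first expression reduces to u1: center (0, 7/16), radius 1/40; u2: center (1/128, 9/16), radius 1/384; u3: center (9/16, -17/32), radius 1/72; u4: center (-1/128, 9/16), radius 1/384; u5: center (1/2, -9/16), radius 1/80; u6: center (9/16, -15/32), radius 1/96
The second expression reduces to u1: center (1/2, -1/2), radius 1/10; u2: center (0, 1/4), radius 1/144; u3: center (-25/1296, 20/81), radius 1/11664; u4: center (-101/5184, 71/288), radius 1/12960; u5: center (-13/576, 1/4), radius 1/1296; u6: center (-1/24, 13/48), radius 1/120
Distinct normal forms: not equal.


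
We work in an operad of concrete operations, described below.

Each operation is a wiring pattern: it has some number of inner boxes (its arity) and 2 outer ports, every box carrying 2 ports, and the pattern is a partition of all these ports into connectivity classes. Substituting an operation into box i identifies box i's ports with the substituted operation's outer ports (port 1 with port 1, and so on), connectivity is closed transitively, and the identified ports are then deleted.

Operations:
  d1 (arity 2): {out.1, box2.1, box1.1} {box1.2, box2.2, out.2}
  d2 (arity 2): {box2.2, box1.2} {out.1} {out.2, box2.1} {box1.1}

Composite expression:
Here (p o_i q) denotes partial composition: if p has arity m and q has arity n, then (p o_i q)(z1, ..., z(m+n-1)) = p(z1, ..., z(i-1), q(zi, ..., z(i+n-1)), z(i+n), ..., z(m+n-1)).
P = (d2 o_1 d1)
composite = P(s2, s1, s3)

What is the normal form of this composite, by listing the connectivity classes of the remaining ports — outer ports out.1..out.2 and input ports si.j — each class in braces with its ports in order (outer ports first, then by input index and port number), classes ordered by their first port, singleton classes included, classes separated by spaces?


{out.1} {out.2, s3.1} {s1.1, s2.1} {s1.2, s2.2, s3.2}

Substituting into d2 glues patterns; closure does the rest.
composing d1 on (s2, s1), with out.j its own outer ports: {out.1, s1.1, s2.1} {out.2, s1.2, s2.2}
composing d2 on (s2, s1, s3), with out.j its own outer ports: {out.1} {out.2, s3.1} {s1.1, s2.1} {s1.2, s2.2, s3.2}


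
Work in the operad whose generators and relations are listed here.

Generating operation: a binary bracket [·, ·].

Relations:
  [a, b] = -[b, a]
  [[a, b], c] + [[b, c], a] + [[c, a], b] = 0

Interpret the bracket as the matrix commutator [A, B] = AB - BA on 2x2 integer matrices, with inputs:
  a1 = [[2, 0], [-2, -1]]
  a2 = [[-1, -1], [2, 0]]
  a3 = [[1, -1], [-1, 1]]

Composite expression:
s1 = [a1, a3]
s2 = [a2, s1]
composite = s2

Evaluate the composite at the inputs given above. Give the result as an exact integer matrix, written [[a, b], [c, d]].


[[3, -1], [-5, -3]]

[a1, a3] = [[-2, -3], [3, 2]]
[a2, [a1, a3]] = [[3, -1], [-5, -3]]


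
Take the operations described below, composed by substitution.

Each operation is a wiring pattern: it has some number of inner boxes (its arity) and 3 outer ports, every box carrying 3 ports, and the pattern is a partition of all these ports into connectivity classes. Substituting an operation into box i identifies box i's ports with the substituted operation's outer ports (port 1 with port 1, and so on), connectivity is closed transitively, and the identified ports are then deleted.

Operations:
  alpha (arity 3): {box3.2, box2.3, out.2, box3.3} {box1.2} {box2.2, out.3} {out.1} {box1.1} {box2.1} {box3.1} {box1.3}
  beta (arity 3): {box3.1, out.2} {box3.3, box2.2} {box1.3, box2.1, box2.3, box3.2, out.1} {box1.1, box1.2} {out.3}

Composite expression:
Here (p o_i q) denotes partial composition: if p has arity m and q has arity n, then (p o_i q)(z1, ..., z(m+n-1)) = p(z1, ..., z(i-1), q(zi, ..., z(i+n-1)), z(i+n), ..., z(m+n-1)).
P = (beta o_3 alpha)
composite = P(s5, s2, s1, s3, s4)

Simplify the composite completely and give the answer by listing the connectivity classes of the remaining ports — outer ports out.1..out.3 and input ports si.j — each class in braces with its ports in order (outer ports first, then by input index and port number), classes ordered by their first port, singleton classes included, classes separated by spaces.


Reachability decides: close wires over beta-identified ports.
after alpha, the pattern on (s1, s3, s4) reads {out.1} {out.2, s3.3, s4.2, s4.3} {out.3, s3.2} {s1.1} {s1.2} {s1.3} {s3.1} {s4.1} (out.j = its outer ports)
after beta, the pattern on (s5, s2, s1, s3, s4) reads {out.1, s2.1, s2.3, s3.3, s4.2, s4.3, s5.3} {out.2} {out.3} {s1.1} {s1.2} {s1.3} {s2.2, s3.2} {s3.1} {s4.1} {s5.1, s5.2} (out.j = its outer ports)

{out.1, s2.1, s2.3, s3.3, s4.2, s4.3, s5.3} {out.2} {out.3} {s1.1} {s1.2} {s1.3} {s2.2, s3.2} {s3.1} {s4.1} {s5.1, s5.2}
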